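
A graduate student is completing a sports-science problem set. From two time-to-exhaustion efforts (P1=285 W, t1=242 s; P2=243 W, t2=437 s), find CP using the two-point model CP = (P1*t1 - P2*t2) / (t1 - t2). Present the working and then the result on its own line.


Work in trial 1 = 68970 J
Work in trial 2 = 106191 J
Delta work = -37221 J
Delta time = -195 s
CP = -37221 / -195 = 190.88 W

190.88 W


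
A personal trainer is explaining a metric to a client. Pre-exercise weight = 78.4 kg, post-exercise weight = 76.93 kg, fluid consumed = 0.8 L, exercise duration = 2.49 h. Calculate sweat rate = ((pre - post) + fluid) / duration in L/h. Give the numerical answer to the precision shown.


Weight loss = 78.4 - 76.93 = 1.47 kg (approx L)
Total sweat = 1.47 + 0.8 = 2.27 L
Sweat rate = 2.27 / 2.49 = 0.912 L/h

0.912 L/h


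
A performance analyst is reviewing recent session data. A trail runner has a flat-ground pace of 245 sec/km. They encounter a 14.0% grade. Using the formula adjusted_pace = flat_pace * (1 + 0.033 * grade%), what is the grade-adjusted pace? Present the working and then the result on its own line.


Grade factor = 1 + 0.033 * 14.0 = 1.462
Adjusted = 245 * 1.462 = 358.19 sec/km

358.19 s/km


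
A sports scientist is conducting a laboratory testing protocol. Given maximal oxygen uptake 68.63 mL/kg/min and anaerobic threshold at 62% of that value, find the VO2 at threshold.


Percentage as decimal = 0.62
VO2 at AT = 68.63 * 0.62 = 42.55 mL/kg/min

42.55 mL/kg/min


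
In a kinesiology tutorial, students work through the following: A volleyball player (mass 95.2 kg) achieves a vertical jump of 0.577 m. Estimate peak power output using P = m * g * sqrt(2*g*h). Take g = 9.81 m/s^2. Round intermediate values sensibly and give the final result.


2 * g * h = 2 * 9.81 * 0.577 = 11.32074
sqrt(11.32074) = 3.364631 m/s
P = 95.2 * 9.81 * 3.364631 = 3142.27 W

3142.27 W


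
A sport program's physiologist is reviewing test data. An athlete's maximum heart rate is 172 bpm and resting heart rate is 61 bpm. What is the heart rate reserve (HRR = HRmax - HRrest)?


HRR = HRmax - HRrest
= 172 - 61
= 111 bpm

111 bpm


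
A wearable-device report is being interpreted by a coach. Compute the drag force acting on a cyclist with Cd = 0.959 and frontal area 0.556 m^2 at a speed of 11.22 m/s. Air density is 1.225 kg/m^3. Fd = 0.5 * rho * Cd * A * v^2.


Step 1: v^2 = 125.8884
Step 2: Fd = 0.5 * 1.225 * 0.959 * 0.556 * 125.8884
= 41.114 N

41.114 N


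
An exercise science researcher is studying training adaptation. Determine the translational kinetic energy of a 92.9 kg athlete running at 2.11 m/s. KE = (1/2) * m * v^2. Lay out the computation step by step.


KE = 0.5 * m * v^2
= 0.5 * 92.9 * 2.11^2
= 0.5 * 92.9 * 4.4521
= 206.8 J

206.8 J


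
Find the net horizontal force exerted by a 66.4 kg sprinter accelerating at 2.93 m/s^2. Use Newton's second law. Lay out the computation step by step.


Newton's second law: F = m * a
F = 66.4 * 2.93 = 194.55 N

194.55 N


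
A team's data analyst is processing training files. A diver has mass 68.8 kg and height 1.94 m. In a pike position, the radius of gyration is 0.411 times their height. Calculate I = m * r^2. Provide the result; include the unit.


r = 0.411 * 1.94 = 0.79734 m
I = m * r^2 = 68.8 * 0.635751 = 43.74 kg*m^2

43.74 kg*m^2


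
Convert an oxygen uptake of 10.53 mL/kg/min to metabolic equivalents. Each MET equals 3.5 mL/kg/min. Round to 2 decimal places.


One MET = 3.5 mL/kg/min
Number of METs = 10.53 / 3.5
= 3.01 METs

3.01 METs


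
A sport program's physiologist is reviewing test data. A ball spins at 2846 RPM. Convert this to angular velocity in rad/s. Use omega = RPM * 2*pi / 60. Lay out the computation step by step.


omega = 2846 * 2 * pi / 60
= 2846 * 6.28318531 / 60
= 17881.945 / 60
= 298.032 rad/s

298.032 rad/s


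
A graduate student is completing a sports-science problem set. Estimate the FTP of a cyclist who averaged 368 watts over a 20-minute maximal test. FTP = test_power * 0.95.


FTP = 368 * 0.95 = 349.6 W

349.6 W


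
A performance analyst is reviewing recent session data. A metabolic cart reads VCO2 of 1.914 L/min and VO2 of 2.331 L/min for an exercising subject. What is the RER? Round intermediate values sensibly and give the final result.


RER = VCO2 / VO2 = 1.914 / 2.331 = 0.8211

0.8211


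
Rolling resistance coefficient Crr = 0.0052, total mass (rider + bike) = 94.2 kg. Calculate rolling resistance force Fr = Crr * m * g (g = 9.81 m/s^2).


Fr = Crr * m * g
= 0.0052 * 94.2 * 9.81
= 4.805 N

4.805 N


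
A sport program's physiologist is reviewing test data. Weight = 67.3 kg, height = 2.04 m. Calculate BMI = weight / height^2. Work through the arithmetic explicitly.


height^2 = 2.04^2 = 4.1616
BMI = 67.3 / 4.1616 = 16.17 kg/m^2

16.17 kg/m^2


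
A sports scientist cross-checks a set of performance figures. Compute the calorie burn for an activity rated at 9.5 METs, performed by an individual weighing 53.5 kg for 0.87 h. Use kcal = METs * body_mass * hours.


Product of METs and mass = 9.5 * 53.5 = 508.25
Total kcal = 508.25 * 0.87 = 442.18 kcal

442.18 kcal


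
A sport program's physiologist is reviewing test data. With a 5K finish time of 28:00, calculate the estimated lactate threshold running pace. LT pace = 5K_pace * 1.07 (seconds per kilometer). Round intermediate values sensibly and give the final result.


Race duration = 1680 s for 5 km
Average pace = 1680 / 5 = 336.0 s/km
LT pace = 336.0 * 1.07
= 359.52 s/km

359.52 s/km


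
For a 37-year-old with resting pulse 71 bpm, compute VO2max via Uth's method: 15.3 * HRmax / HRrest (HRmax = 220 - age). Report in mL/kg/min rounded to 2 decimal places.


Step 1: HRmax = 220 - 37 = 183 bpm
Step 2: Ratio = 183 / 71 = 2.5775
Step 3: VO2max = 15.3 * 2.5775 = 39.44 mL/kg/min

39.44 mL/kg/min


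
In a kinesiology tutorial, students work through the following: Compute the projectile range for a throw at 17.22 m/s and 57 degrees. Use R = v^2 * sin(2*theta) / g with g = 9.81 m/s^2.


Two times the angle = 114 degrees
sin(114) = 0.913545
R = 296.5284 * 0.913545 / 9.81 = 27.614 m

27.614 m


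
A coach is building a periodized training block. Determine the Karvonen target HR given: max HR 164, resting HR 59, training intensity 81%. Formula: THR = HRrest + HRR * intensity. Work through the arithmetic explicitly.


HRR = HRmax - HRrest = 164 - 59 = 105
THR = 59 + 105 * 0.81
= 144.05 bpm

144.05 bpm


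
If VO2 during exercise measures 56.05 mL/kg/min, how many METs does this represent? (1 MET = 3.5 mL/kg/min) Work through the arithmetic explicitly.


METs = VO2 / 3.5 = 56.05 / 3.5 = 16.01

16.01 METs


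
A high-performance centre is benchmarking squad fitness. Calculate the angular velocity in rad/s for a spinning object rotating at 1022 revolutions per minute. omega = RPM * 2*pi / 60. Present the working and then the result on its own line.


omega = RPM * 2*pi / 60
= 1022 * 6.28318531 / 60
= 107.024 rad/s

107.024 rad/s


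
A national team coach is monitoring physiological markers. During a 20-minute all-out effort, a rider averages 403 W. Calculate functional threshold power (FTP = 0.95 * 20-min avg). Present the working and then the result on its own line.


FTP = 0.95 * 403
= 382.85 W

382.85 W


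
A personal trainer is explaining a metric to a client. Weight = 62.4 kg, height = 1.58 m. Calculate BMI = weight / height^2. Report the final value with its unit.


height^2 = 1.58^2 = 2.4964
BMI = 62.4 / 2.4964 = 25.0 kg/m^2

25.0 kg/m^2


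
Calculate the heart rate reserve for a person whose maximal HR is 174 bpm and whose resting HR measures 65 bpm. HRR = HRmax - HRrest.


HRmax = 174 bpm
HRrest = 65 bpm
HRR = 174 - 65 = 109 bpm

109 bpm


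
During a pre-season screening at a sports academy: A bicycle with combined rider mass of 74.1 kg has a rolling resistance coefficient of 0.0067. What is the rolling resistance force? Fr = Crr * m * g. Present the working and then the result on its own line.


Fr = 0.0067 * 74.1 * 9.81
= 0.49647 * 9.81
= 4.87 N

4.87 N


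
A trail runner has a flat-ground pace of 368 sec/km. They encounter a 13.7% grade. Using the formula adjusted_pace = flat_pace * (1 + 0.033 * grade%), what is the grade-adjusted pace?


Grade factor = 1 + 0.033 * 13.7 = 1.4521
Adjusted = 368 * 1.4521 = 534.37 sec/km

534.37 s/km


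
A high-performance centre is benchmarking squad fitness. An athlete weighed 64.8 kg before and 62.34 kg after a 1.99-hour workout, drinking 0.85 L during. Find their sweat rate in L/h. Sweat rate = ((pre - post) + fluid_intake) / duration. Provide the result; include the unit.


Body mass change = 2.46 kg
Total sweat loss = 2.46 + 0.85 = 3.31 L
Rate = 3.31 / 1.99 = 1.663 L/h

1.663 L/h


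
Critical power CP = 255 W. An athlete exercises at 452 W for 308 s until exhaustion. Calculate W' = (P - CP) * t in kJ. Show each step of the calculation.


P - CP = 452 - 255 = 197 W
W' = 197 * 308 = 60676 J
= 60676 / 1000 = 60.676 kJ

60.676 kJ


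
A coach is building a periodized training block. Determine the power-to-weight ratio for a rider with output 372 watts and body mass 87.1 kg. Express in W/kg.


P/W = 372 / 87.1 = 4.271 W/kg

4.271 W/kg


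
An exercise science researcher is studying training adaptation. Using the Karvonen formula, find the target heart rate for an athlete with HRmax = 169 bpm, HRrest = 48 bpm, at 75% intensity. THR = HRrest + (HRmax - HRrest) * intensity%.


HRR = 169 - 48 = 121
THR = 48 + 121 * 0.75
= 48 + 90.75
= 138.75 bpm

138.75 bpm


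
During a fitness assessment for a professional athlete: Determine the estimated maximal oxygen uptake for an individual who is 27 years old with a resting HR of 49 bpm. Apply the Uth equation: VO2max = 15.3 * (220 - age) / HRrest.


HRmax = 220 - 27 = 193
VO2max = 15.3 * (193 / 49)
= 15.3 * 3.9388
= 60.26 mL/kg/min

60.26 mL/kg/min


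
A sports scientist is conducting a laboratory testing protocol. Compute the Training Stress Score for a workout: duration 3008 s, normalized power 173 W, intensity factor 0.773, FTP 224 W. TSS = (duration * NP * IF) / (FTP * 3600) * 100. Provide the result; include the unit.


Product = 3008 * 173 * 0.773 = 402256.832
Base = 224 * 3600 = 806400
TSS = 402256.832 / 806400 * 100 = 49.88

49.88 TSS


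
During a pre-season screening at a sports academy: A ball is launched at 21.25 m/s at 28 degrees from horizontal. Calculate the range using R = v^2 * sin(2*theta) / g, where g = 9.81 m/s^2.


sin(2 * 28) = sin(56) = 0.829038
v^2 = 21.25^2 = 451.5625
R = 451.5625 * 0.829038 / 9.81
= 38.161 m

38.161 m


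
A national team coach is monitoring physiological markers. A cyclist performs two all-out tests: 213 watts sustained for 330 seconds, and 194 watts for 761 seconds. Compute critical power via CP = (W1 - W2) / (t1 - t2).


W1 = P1 * t1 = 213 * 330 = 70290 J
W2 = P2 * t2 = 194 * 761 = 147634 J
CP = (70290 - 147634) / (330 - 761)
= 179.45 W

179.45 W


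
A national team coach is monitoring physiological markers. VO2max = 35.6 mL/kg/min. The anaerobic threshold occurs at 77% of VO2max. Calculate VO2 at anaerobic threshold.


AT fraction = 77 / 100 = 0.77
AT VO2 = 35.6 * 0.77
= 27.41 mL/kg/min

27.41 mL/kg/min


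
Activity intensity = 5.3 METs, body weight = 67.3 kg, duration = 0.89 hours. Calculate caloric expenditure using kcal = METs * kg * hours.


kcal = 5.3 * 67.3 * 0.89
= 356.69 * 0.89
= 317.45 kcal

317.45 kcal


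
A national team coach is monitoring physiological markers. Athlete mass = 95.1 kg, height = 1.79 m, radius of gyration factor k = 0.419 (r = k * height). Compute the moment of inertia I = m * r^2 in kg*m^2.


r = k * height = 0.419 * 1.79 = 0.75001 m
r^2 = 0.75001^2 = 0.562515
I = 95.1 * 0.562515 = 53.495 kg*m^2

53.495 kg*m^2


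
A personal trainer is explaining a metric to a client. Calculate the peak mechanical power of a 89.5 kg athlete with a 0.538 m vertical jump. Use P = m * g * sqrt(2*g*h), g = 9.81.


First, sqrt(2gh) = sqrt(2 * 9.81 * 0.538)
= sqrt(10.55556) = 3.248932 m/s
Power = 89.5 * 9.81 * 3.248932 = 2852.55 W

2852.55 W


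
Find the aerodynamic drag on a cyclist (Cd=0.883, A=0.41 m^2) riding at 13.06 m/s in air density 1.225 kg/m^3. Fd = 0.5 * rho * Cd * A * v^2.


Fd = 0.5 * 1.225 * 0.883 * 0.41 * 13.06^2
= 0.5 * 1.225 * 0.883 * 0.41 * 170.5636
= 37.821 N

37.821 N


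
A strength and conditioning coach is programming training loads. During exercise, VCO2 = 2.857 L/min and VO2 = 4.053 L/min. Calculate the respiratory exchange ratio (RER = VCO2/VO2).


RER = VCO2 / VO2
= 2.857 / 4.053
= 0.7049

0.7049


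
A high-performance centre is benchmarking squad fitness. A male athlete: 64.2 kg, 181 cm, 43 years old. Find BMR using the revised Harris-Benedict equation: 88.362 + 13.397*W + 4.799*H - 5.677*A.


Intercept = 88.362
Weight contribution = 13.397 * 64.2 = 860.0874
Height contribution = 4.799 * 181 = 868.619
Age contribution = 5.677 * 43 = 244.111
BMR = 88.362 + 860.0874 + 868.619 - 244.111
= 1572.96 kcal/day

1572.96 kcal/day


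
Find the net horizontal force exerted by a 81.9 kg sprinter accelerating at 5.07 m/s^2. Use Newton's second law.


Newton's second law: F = m * a
F = 81.9 * 5.07 = 415.23 N

415.23 N


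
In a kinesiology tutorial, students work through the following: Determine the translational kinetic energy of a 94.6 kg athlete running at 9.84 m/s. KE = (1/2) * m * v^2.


KE = 0.5 * m * v^2
= 0.5 * 94.6 * 9.84^2
= 0.5 * 94.6 * 96.8256
= 4579.85 J

4579.85 J


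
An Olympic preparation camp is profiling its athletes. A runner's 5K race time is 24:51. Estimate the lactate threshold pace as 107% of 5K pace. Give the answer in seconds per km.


Total race time = 24*60 + 51 = 1491 seconds
5K pace = 1491 / 5 = 298.2 sec/km
LT pace = 298.2 * 1.07 = 319.07 sec/km

319.07 s/km


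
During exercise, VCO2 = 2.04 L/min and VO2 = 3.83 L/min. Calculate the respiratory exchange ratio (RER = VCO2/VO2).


RER = VCO2 / VO2
= 2.04 / 3.83
= 0.5326

0.5326


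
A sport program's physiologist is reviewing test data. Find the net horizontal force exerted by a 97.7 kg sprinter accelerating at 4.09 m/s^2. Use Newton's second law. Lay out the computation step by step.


Newton's second law: F = m * a
F = 97.7 * 4.09 = 399.59 N

399.59 N


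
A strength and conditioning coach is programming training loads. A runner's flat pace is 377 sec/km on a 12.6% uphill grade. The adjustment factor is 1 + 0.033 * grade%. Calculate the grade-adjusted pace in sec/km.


Factor = 1 + 0.033 * 12.6 = 1.4158
Adjusted pace = 377 * 1.4158
= 533.76 sec/km

533.76 s/km


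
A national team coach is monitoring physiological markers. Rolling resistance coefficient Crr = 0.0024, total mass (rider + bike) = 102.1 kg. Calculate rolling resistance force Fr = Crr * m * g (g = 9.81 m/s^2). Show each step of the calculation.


Fr = Crr * m * g
= 0.0024 * 102.1 * 9.81
= 2.404 N

2.404 N


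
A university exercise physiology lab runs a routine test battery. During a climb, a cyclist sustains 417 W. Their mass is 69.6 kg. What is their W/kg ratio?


Power-to-weight = 417 W / 69.6 kg
= 5.991 W/kg

5.991 W/kg


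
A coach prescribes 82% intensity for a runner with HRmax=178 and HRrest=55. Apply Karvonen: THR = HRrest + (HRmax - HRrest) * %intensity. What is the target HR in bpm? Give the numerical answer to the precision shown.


Heart rate reserve = 178 - 55 = 123
Intensity fraction = 82 / 100 = 0.82
THR = 55 + 123 * 0.82 = 155.86 bpm

155.86 bpm


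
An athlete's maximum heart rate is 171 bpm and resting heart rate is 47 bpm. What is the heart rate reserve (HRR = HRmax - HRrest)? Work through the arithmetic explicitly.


HRR = HRmax - HRrest
= 171 - 47
= 124 bpm

124 bpm


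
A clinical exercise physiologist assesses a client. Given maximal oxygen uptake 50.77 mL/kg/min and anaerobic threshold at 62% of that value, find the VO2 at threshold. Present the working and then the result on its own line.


Percentage as decimal = 0.62
VO2 at AT = 50.77 * 0.62 = 31.48 mL/kg/min

31.48 mL/kg/min


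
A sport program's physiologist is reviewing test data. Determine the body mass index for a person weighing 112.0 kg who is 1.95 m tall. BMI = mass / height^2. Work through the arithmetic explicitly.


BMI = mass / height^2
= 112.0 / 1.95^2
= 112.0 / 3.8025
= 29.45 kg/m^2

29.45 kg/m^2


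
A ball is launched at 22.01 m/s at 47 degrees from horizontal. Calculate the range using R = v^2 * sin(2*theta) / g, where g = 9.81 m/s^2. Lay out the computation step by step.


sin(2 * 47) = sin(94) = 0.997564
v^2 = 22.01^2 = 484.4401
R = 484.4401 * 0.997564 / 9.81
= 49.262 m

49.262 m


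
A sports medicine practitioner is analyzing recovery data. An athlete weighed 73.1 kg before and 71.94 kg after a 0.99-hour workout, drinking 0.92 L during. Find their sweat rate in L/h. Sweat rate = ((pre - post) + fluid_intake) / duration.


Body mass change = 1.16 kg
Total sweat loss = 1.16 + 0.92 = 2.08 L
Rate = 2.08 / 0.99 = 2.101 L/h

2.101 L/h


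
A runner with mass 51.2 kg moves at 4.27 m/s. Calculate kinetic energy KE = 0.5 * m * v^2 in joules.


v^2 = 4.27^2 = 18.2329
KE = 0.5 * 51.2 * 18.2329
= 466.76 J

466.76 J


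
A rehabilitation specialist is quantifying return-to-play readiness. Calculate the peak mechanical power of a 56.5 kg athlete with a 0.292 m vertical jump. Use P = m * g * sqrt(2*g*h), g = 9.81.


First, sqrt(2gh) = sqrt(2 * 9.81 * 0.292)
= sqrt(5.72904) = 2.393541 m/s
Power = 56.5 * 9.81 * 2.393541 = 1326.66 W

1326.66 W


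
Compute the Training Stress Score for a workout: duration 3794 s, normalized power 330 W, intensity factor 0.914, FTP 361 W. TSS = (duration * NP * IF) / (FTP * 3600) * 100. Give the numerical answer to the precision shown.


Product = 3794 * 330 * 0.914 = 1144346.28
Base = 361 * 3600 = 1299600
TSS = 1144346.28 / 1299600 * 100 = 88.05

88.05 TSS


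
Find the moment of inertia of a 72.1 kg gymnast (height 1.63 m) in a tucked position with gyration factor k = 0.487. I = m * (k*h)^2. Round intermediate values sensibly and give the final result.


Radius of gyration = 0.487 * 1.63 = 0.79381 m
I = 72.1 * 0.79381^2
= 72.1 * 0.630134
= 45.433 kg*m^2

45.433 kg*m^2


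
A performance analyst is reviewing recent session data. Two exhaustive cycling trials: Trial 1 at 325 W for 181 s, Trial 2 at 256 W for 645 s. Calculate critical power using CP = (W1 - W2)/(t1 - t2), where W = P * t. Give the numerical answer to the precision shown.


W1 = 325 * 181 = 58825 J
W2 = 256 * 645 = 165120 J
CP = (58825 - 165120) / (181 - 645)
= -106295 / -464
= 229.08 W

229.08 W


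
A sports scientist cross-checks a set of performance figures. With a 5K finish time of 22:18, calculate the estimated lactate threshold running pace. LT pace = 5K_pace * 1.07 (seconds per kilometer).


Race duration = 1338 s for 5 km
Average pace = 1338 / 5 = 267.6 s/km
LT pace = 267.6 * 1.07
= 286.33 s/km

286.33 s/km


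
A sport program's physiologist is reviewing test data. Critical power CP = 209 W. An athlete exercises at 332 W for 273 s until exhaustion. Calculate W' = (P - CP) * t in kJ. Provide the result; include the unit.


P - CP = 332 - 209 = 123 W
W' = 123 * 273 = 33579 J
= 33579 / 1000 = 33.579 kJ

33.579 kJ


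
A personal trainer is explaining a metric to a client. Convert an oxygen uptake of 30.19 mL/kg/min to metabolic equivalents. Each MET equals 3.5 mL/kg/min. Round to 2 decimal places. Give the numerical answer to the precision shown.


One MET = 3.5 mL/kg/min
Number of METs = 30.19 / 3.5
= 8.63 METs

8.63 METs


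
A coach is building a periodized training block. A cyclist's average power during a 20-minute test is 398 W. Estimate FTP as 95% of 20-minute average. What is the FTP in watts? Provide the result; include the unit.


FTP = 20-min power * 0.95
= 398 * 0.95
= 378.1 W

378.1 W


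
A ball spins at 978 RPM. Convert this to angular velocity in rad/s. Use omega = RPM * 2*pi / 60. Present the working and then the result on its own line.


omega = 978 * 2 * pi / 60
= 978 * 6.28318531 / 60
= 6144.955 / 60
= 102.416 rad/s

102.416 rad/s


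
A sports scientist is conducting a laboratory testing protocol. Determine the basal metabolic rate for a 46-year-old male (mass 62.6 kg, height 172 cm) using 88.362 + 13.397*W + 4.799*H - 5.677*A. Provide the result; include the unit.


BMR = 88.362 + 13.397*62.6 + 4.799*172 - 5.677*46
= 1491.3 kcal/day

1491.3 kcal/day


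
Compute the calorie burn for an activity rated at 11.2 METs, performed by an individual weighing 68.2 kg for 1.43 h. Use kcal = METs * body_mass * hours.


Product of METs and mass = 11.2 * 68.2 = 763.84
Total kcal = 763.84 * 1.43 = 1092.29 kcal

1092.29 kcal


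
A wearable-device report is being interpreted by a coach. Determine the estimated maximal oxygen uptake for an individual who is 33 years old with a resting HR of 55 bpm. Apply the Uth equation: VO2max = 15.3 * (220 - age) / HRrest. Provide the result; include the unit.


HRmax = 220 - 33 = 187
VO2max = 15.3 * (187 / 55)
= 15.3 * 3.4
= 52.02 mL/kg/min

52.02 mL/kg/min


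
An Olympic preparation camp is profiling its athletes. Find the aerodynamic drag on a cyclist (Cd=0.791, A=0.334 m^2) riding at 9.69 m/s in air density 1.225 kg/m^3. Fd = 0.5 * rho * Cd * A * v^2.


Fd = 0.5 * 1.225 * 0.791 * 0.334 * 9.69^2
= 0.5 * 1.225 * 0.791 * 0.334 * 93.8961
= 15.194 N

15.194 N


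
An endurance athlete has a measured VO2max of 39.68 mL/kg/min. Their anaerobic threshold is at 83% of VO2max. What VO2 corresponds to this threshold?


Anaerobic threshold VO2 = VO2max * 83%
= 39.68 * 0.83
= 32.93 mL/kg/min

32.93 mL/kg/min


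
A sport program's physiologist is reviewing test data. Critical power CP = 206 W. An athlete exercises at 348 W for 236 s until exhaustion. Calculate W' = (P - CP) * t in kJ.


P - CP = 348 - 206 = 142 W
W' = 142 * 236 = 33512 J
= 33512 / 1000 = 33.512 kJ

33.512 kJ


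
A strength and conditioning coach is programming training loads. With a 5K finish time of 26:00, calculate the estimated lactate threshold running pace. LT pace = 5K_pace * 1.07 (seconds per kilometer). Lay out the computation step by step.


Race duration = 1560 s for 5 km
Average pace = 1560 / 5 = 312.0 s/km
LT pace = 312.0 * 1.07
= 333.84 s/km

333.84 s/km


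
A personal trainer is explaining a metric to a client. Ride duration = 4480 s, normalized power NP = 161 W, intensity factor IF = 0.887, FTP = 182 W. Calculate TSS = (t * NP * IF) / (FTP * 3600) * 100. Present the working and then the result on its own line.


Numerator = 4480 * 161 * 0.887 = 639775.36
Denominator = 182 * 3600 = 655200
TSS = 639775.36 / 655200 * 100
= 97.65

97.65 TSS


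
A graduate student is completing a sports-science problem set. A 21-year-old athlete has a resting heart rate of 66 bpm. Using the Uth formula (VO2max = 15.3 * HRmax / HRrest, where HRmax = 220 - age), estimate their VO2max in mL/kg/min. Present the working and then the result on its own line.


HRmax = 220 - 21 = 199 bpm
Ratio = HRmax / HRrest = 199 / 66 = 3.0152
VO2max = 15.3 * 3.0152 = 46.13 mL/kg/min

46.13 mL/kg/min


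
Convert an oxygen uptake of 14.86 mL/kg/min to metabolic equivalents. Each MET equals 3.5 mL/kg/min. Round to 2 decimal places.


One MET = 3.5 mL/kg/min
Number of METs = 14.86 / 3.5
= 4.25 METs

4.25 METs


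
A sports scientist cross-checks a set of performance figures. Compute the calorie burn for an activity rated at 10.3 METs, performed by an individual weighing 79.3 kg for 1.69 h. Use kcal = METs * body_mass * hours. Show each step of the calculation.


Product of METs and mass = 10.3 * 79.3 = 816.79
Total kcal = 816.79 * 1.69 = 1380.38 kcal

1380.38 kcal


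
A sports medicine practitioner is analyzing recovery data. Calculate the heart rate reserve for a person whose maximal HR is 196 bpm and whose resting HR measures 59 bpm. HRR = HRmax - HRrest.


HRmax = 196 bpm
HRrest = 59 bpm
HRR = 196 - 59 = 137 bpm

137 bpm


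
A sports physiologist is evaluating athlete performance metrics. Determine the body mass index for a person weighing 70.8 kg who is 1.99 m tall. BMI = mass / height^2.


BMI = mass / height^2
= 70.8 / 1.99^2
= 70.8 / 3.9601
= 17.88 kg/m^2

17.88 kg/m^2


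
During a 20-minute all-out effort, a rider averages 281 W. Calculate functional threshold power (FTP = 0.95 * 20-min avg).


FTP = 0.95 * 281
= 266.95 W

266.95 W


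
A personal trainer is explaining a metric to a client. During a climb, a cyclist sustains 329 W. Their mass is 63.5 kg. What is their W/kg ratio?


Power-to-weight = 329 W / 63.5 kg
= 5.181 W/kg

5.181 W/kg


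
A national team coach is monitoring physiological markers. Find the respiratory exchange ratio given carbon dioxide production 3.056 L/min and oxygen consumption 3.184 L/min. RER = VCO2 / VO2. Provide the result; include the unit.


VCO2 = 3.056 L/min
VO2 = 3.184 L/min
RER = 3.056 / 3.184 = 0.9598

0.9598


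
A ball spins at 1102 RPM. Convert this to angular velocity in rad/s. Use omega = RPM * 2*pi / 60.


omega = 1102 * 2 * pi / 60
= 1102 * 6.28318531 / 60
= 6924.07 / 60
= 115.401 rad/s

115.401 rad/s


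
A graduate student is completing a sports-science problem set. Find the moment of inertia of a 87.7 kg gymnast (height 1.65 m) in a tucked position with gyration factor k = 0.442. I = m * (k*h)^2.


Radius of gyration = 0.442 * 1.65 = 0.7293 m
I = 87.7 * 0.7293^2
= 87.7 * 0.531878
= 46.646 kg*m^2

46.646 kg*m^2


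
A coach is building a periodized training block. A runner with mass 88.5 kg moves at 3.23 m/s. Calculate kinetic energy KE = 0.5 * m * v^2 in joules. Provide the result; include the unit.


v^2 = 3.23^2 = 10.4329
KE = 0.5 * 88.5 * 10.4329
= 461.66 J

461.66 J


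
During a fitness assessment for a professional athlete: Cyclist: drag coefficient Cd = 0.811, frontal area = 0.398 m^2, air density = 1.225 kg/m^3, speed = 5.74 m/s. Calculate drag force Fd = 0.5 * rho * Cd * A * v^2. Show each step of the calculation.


v^2 = 5.74^2 = 32.9476
Fd = 0.5 * 1.225 * 0.811 * 0.398 * 32.9476
= 6.514 N

6.514 N


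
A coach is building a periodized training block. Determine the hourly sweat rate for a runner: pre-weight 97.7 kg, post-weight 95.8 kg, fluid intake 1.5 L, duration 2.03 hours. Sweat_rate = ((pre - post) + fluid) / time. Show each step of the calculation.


Mass lost = 97.7 - 95.8 = 1.9 kg
Add fluid consumed: 1.9 + 1.5 = 3.4 L total sweat
Sweat rate = 3.4 / 2.03 = 1.675 L/h

1.675 L/h


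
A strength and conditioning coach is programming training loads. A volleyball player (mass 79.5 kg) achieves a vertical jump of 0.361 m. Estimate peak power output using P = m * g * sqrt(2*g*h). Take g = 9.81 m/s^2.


2 * g * h = 2 * 9.81 * 0.361 = 7.08282
sqrt(7.08282) = 2.661357 m/s
P = 79.5 * 9.81 * 2.661357 = 2075.58 W

2075.58 W


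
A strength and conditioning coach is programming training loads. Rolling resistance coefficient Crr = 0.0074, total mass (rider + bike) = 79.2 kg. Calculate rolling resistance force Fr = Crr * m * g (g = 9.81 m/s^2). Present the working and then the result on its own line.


Fr = Crr * m * g
= 0.0074 * 79.2 * 9.81
= 5.749 N

5.749 N


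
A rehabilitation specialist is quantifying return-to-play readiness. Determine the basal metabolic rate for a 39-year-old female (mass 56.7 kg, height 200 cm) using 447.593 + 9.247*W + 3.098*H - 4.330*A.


BMR = 447.593 + 9.247*56.7 + 3.098*200 - 4.330*39
= 1422.63 kcal/day

1422.63 kcal/day


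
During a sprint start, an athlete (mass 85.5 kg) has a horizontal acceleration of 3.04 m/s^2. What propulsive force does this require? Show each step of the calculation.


Propulsive force = mass * acceleration
= 85.5 kg * 3.04 m/s^2
= 259.92 N

259.92 N


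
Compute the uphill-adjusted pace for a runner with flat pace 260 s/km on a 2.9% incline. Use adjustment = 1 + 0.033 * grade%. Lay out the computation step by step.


Adjustment factor = 1 + 0.033 * 2.9 = 1.0957
Grade-adjusted pace = 260 * 1.0957 = 284.88 s/km

284.88 s/km


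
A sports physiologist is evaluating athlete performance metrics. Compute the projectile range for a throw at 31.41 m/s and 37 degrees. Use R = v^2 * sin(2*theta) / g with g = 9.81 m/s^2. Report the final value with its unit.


Two times the angle = 74 degrees
sin(74) = 0.961262
R = 986.5881 * 0.961262 / 9.81 = 96.674 m

96.674 m


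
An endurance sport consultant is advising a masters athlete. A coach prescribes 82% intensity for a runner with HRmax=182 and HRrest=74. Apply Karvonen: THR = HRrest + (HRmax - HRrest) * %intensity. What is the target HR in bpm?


Heart rate reserve = 182 - 74 = 108
Intensity fraction = 82 / 100 = 0.82
THR = 74 + 108 * 0.82 = 162.56 bpm

162.56 bpm


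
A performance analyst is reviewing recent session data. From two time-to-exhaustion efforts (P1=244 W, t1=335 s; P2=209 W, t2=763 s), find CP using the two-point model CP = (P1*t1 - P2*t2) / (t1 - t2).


Work in trial 1 = 81740 J
Work in trial 2 = 159467 J
Delta work = -77727 J
Delta time = -428 s
CP = -77727 / -428 = 181.61 W

181.61 W


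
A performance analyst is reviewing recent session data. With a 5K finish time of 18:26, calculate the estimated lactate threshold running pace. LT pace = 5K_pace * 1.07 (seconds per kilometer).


Race duration = 1106 s for 5 km
Average pace = 1106 / 5 = 221.2 s/km
LT pace = 221.2 * 1.07
= 236.68 s/km

236.68 s/km


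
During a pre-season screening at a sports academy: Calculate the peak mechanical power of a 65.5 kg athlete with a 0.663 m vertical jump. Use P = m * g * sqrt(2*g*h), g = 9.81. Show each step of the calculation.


First, sqrt(2gh) = sqrt(2 * 9.81 * 0.663)
= sqrt(13.00806) = 3.606669 m/s
Power = 65.5 * 9.81 * 3.606669 = 2317.48 W

2317.48 W


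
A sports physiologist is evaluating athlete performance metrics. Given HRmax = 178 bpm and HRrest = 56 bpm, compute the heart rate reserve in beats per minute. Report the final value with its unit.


Heart rate reserve = maximum HR minus resting HR
HRR = 178 - 56 = 122 bpm

122 bpm


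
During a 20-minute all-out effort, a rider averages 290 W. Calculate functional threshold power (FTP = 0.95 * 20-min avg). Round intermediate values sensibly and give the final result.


FTP = 0.95 * 290
= 275.5 W

275.5 W


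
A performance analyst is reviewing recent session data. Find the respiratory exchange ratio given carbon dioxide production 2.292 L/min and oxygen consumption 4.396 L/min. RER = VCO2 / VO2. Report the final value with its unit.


VCO2 = 2.292 L/min
VO2 = 4.396 L/min
RER = 2.292 / 4.396 = 0.5214

0.5214


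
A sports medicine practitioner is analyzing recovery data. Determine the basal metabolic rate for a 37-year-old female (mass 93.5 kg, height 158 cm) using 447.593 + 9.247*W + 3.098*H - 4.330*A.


BMR = 447.593 + 9.247*93.5 + 3.098*158 - 4.330*37
= 1641.46 kcal/day

1641.46 kcal/day


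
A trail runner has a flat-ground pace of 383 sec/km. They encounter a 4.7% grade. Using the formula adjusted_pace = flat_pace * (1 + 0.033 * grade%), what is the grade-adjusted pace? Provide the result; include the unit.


Grade factor = 1 + 0.033 * 4.7 = 1.1551
Adjusted = 383 * 1.1551 = 442.4 sec/km

442.4 s/km


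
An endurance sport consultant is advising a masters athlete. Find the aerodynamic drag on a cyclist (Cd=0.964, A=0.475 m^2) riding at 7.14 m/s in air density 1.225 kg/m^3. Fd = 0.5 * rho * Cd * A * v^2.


Fd = 0.5 * 1.225 * 0.964 * 0.475 * 7.14^2
= 0.5 * 1.225 * 0.964 * 0.475 * 50.9796
= 14.298 N

14.298 N


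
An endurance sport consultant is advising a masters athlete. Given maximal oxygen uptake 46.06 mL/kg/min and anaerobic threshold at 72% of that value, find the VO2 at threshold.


Percentage as decimal = 0.72
VO2 at AT = 46.06 * 0.72 = 33.16 mL/kg/min

33.16 mL/kg/min


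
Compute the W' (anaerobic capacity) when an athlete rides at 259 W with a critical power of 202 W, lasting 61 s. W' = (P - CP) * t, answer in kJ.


Above-CP power = 57 W
Duration = 61 s
W' = 57 * 61 = 3477 J
Convert: 3477 / 1000 = 3.477 kJ

3.477 kJ


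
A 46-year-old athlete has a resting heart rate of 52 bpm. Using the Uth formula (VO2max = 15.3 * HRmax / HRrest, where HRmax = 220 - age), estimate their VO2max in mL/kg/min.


HRmax = 220 - 46 = 174 bpm
Ratio = HRmax / HRrest = 174 / 52 = 3.3462
VO2max = 15.3 * 3.3462 = 51.2 mL/kg/min

51.2 mL/kg/min


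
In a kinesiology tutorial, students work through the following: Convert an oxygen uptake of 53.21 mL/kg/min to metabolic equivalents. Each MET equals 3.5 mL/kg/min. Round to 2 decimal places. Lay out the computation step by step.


One MET = 3.5 mL/kg/min
Number of METs = 53.21 / 3.5
= 15.2 METs

15.2 METs


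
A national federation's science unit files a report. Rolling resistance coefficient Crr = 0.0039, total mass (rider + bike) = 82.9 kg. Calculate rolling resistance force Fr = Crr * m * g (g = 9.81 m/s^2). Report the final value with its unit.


Fr = Crr * m * g
= 0.0039 * 82.9 * 9.81
= 3.172 N

3.172 N


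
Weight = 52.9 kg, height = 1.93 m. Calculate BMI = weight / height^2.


height^2 = 1.93^2 = 3.7249
BMI = 52.9 / 3.7249 = 14.2 kg/m^2

14.2 kg/m^2


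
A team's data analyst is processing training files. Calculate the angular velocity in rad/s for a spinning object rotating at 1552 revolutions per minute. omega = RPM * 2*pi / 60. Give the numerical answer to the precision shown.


omega = RPM * 2*pi / 60
= 1552 * 6.28318531 / 60
= 162.525 rad/s

162.525 rad/s


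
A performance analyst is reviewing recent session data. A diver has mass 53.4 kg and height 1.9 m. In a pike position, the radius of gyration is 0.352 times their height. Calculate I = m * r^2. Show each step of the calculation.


r = 0.352 * 1.9 = 0.6688 m
I = m * r^2 = 53.4 * 0.447293 = 23.885 kg*m^2

23.885 kg*m^2


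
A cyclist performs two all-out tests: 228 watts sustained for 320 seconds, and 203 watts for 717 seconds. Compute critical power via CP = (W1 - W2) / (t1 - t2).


W1 = P1 * t1 = 228 * 320 = 72960 J
W2 = P2 * t2 = 203 * 717 = 145551 J
CP = (72960 - 145551) / (320 - 717)
= 182.85 W

182.85 W


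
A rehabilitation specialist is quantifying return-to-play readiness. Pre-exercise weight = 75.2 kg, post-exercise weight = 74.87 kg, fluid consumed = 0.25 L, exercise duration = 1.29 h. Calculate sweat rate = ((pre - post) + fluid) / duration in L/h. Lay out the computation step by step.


Weight loss = 75.2 - 74.87 = 0.33 kg (approx L)
Total sweat = 0.33 + 0.25 = 0.58 L
Sweat rate = 0.58 / 1.29 = 0.45 L/h

0.45 L/h


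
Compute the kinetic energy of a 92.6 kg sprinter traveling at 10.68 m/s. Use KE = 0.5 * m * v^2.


Velocity squared = 114.0624
KE = 0.5 * 92.6 * 114.0624 = 5281.09 J

5281.09 J


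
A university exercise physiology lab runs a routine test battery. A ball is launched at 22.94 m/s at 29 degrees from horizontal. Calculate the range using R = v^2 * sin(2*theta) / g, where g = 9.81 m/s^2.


sin(2 * 29) = sin(58) = 0.848048
v^2 = 22.94^2 = 526.2436
R = 526.2436 * 0.848048 / 9.81
= 45.492 m

45.492 m


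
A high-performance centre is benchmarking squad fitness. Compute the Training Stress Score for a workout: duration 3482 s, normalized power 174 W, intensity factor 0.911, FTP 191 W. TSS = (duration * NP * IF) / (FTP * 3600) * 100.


Product = 3482 * 174 * 0.911 = 551945.748
Base = 191 * 3600 = 687600
TSS = 551945.748 / 687600 * 100 = 80.27

80.27 TSS


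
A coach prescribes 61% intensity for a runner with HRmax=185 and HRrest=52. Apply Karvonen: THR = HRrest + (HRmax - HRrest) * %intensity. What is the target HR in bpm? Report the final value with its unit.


Heart rate reserve = 185 - 52 = 133
Intensity fraction = 61 / 100 = 0.61
THR = 52 + 133 * 0.61 = 133.13 bpm

133.13 bpm


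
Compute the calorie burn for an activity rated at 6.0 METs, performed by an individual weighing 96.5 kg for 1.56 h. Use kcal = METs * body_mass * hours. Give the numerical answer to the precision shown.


Product of METs and mass = 6.0 * 96.5 = 579.0
Total kcal = 579.0 * 1.56 = 903.24 kcal

903.24 kcal


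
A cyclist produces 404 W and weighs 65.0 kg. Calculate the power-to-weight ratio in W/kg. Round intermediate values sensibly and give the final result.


P/W = power / mass
= 404 / 65.0
= 6.215 W/kg

6.215 W/kg


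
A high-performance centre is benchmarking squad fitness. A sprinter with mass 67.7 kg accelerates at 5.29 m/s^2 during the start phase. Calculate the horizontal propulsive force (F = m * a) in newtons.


F = m * a
= 67.7 * 5.29
= 358.13 N

358.13 N


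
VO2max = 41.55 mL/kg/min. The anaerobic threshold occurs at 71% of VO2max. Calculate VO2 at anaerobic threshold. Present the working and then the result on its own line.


AT fraction = 71 / 100 = 0.71
AT VO2 = 41.55 * 0.71
= 29.5 mL/kg/min

29.5 mL/kg/min


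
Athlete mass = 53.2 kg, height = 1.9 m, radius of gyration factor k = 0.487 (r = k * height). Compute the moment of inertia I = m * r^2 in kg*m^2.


r = k * height = 0.487 * 1.9 = 0.9253 m
r^2 = 0.9253^2 = 0.85618
I = 53.2 * 0.85618 = 45.549 kg*m^2

45.549 kg*m^2


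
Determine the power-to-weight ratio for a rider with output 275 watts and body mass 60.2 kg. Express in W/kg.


P/W = 275 / 60.2 = 4.568 W/kg

4.568 W/kg


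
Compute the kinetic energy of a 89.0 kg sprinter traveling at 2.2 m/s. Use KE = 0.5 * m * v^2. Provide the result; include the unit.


Velocity squared = 4.84
KE = 0.5 * 89.0 * 4.84 = 215.38 J

215.38 J


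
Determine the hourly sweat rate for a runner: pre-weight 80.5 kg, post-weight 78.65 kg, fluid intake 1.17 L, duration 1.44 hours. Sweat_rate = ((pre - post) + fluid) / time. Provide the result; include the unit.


Mass lost = 80.5 - 78.65 = 1.85 kg
Add fluid consumed: 1.85 + 1.17 = 3.02 L total sweat
Sweat rate = 3.02 / 1.44 = 2.097 L/h

2.097 L/h


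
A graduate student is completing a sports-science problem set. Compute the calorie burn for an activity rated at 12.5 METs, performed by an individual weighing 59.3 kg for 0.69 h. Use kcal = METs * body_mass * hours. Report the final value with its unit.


Product of METs and mass = 12.5 * 59.3 = 741.25
Total kcal = 741.25 * 0.69 = 511.46 kcal

511.46 kcal


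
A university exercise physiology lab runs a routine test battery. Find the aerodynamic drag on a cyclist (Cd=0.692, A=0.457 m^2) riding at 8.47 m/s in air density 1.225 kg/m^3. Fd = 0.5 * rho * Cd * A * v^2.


Fd = 0.5 * 1.225 * 0.692 * 0.457 * 8.47^2
= 0.5 * 1.225 * 0.692 * 0.457 * 71.7409
= 13.896 N

13.896 N


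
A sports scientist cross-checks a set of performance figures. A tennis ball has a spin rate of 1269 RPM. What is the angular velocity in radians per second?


Convert RPM to rad/s: multiply by 2*pi and divide by 60
omega = 1269 * 2 * pi / 60
= 132.889 rad/s

132.889 rad/s


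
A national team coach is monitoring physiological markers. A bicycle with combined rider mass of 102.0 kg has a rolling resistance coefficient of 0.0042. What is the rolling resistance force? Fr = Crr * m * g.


Fr = 0.0042 * 102.0 * 9.81
= 0.4284 * 9.81
= 4.203 N

4.203 N


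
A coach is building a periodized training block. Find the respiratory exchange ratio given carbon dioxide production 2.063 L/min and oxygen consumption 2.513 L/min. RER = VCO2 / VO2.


VCO2 = 2.063 L/min
VO2 = 2.513 L/min
RER = 2.063 / 2.513 = 0.8209

0.8209


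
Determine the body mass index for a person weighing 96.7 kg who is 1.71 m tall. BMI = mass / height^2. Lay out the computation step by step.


BMI = mass / height^2
= 96.7 / 1.71^2
= 96.7 / 2.9241
= 33.07 kg/m^2

33.07 kg/m^2


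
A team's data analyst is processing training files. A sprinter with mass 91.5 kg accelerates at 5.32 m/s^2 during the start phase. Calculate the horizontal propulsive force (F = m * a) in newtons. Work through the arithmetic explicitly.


F = m * a
= 91.5 * 5.32
= 486.78 N

486.78 N
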